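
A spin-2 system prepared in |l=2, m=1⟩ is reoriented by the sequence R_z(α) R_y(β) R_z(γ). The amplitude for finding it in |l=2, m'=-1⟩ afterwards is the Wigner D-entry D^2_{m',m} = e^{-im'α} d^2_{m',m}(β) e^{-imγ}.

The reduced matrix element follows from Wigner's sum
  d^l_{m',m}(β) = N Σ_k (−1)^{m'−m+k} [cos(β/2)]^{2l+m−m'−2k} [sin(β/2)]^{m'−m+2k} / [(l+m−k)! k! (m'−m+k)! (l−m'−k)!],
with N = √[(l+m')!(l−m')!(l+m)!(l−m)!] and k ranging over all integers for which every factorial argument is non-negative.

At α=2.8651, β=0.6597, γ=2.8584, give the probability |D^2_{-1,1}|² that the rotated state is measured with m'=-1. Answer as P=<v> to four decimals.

P=0.0733

First d^2_{-1,1}(β=0.6597), then the phase factors e^{-i(-1)α} and e^{-i(1)γ}:
c=cos(0.6597/2)=0.946091, s=sin(0.6597/2)=0.323901; N=√[1·6·6·1]=6.000000
The bounds max(0,m−m')=2 and min(l+m,l−m')=3 give 2 terms
  k=2: (−1)^0·6.0000/(2)·0.9461^2·0.3239^2 = +0.281716
  k=3: (−1)^1·6.0000/(6)·0.9461^0·0.3239^4 = -0.011007
d^2_{-1,1}(0.6597) = +0.281716 -0.011007 = +0.270710
|D^2_{-1,1}|² = |d^2_{-1,1}(β)|² = (+0.270710)² = 0.073284 (the z-rotation phases have unit modulus)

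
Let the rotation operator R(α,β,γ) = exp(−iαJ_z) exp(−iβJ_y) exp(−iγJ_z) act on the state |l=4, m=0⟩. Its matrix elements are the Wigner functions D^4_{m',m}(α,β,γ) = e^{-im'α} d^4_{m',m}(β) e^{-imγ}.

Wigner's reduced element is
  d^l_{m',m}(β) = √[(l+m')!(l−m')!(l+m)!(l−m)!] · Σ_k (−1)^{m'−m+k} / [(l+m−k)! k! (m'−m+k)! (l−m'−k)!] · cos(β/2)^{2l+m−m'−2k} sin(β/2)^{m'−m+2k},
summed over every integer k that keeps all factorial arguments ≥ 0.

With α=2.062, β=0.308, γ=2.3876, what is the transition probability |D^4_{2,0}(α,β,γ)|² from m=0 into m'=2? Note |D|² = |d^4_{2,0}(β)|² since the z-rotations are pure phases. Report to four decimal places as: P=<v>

P=0.0379

D^4_{2,0}(2.062,0.308,2.3876) = e^{-i·2·2.062}·d^4_{2,0}(0.308)·e^{-i·0·2.3876}. Compute d first:
Half-angle: c=0.988165, s=0.153392. N=√(720·2·24·24)=910.735966
Admissible k: 0..2 (factorial args all ≥0)
  k=0: (−1)^2·910.7360/(96)·0.9882^6·0.1534^2 = +0.207828
  k=1: (−1)^3·910.7360/(36)·0.9882^4·0.1534^4 = -0.013354
  k=2: (−1)^4·910.7360/(96)·0.9882^2·0.1534^6 = +0.000121
d^4_{2,0}(0.308) = +0.207828 -0.013354 +0.000121 = +0.194595
|D^4_{2,0}|² = |d^4_{2,0}(β)|² = (+0.194595)² = 0.037867 (the z-rotation phases have unit modulus)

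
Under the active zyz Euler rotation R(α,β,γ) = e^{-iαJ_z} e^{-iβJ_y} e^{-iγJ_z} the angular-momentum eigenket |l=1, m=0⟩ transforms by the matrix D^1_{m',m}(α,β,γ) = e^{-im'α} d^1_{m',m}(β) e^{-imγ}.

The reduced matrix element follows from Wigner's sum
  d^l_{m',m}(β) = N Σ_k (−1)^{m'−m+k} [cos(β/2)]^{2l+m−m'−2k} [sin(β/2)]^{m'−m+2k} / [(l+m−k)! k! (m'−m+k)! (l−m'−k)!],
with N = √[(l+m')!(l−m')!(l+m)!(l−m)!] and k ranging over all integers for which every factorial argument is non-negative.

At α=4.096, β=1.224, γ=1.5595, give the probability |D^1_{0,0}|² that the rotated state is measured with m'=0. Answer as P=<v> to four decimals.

First d^1_{0,0}(β=1.224), then the phase factors e^{-i(0)α} and e^{-i(0)γ}:
c=cos(1.224/2)=0.818501, s=sin(1.224/2)=0.574506; N=√[1·1·1·1]=1.000000
k∈{0,1} keeps every argument non-negative
  k=0: (−1)^0·1.0000/(1)·0.8185^2·0.5745^0 = +0.669943
  k=1: (−1)^1·1.0000/(1)·0.8185^0·0.5745^2 = -0.330057
d^1_{0,0}(1.224) = +0.669943 -0.330057 = +0.339887
|D^1_{0,0}|² = |d^1_{0,0}(β)|² = (+0.339887)² = 0.115523 (the z-rotation phases have unit modulus)

P=0.1155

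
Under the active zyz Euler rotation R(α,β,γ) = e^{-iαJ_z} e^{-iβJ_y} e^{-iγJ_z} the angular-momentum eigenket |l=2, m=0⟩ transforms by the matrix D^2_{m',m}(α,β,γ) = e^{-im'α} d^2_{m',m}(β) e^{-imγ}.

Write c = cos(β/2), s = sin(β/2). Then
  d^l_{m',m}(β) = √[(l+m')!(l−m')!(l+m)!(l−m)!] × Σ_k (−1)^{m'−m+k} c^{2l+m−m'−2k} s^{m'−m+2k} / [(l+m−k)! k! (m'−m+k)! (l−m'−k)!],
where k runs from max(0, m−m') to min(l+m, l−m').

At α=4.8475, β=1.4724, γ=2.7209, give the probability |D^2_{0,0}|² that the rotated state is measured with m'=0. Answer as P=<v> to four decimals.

D^2_{0,0}(4.8475,1.4724,2.7209) = e^{-i·0·4.8475}·d^2_{0,0}(1.4724)·e^{-i·0·2.7209}. Compute d first:
c=cos(1.4724/2)=0.741026, s=sin(1.4724/2)=0.671477; N=√[2·2·2·2]=4.000000
Admissible k: 0..2 (factorial args all ≥0)
  k=0: (−1)^0·4.0000/(4)·0.7410^4·0.6715^0 = +0.301531
  k=1: (−1)^1·4.0000/(1)·0.7410^2·0.6715^2 = -0.990349
  k=2: (−1)^2·4.0000/(4)·0.7410^0·0.6715^4 = +0.203294
d^2_{0,0}(1.4724) = +0.301531 -0.990349 +0.203294 = -0.485524
|D^2_{0,0}|² = |d^2_{0,0}(β)|² = (-0.485524)² = 0.235734 (the z-rotation phases have unit modulus)

P=0.2357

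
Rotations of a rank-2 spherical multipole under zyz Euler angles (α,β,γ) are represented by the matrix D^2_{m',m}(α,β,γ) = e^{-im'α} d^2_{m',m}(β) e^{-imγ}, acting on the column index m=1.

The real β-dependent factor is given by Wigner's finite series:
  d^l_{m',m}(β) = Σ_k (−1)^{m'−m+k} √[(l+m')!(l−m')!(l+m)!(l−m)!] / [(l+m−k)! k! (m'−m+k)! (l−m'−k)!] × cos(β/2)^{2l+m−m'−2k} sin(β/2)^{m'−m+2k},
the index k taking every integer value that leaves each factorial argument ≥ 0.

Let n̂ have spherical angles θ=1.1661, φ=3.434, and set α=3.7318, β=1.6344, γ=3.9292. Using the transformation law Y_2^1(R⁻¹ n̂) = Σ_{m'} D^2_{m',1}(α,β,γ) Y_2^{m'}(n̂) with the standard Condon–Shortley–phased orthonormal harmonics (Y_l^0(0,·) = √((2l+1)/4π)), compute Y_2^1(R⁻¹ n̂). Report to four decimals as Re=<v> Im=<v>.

Re=-0.3342 Im=0.0841

Need the full column D^2_{m',1} for m'=−2..2 at α=3.7318, β=1.6344, γ=3.9292.
cos(β/2)=0.684266, sin(β/2)=0.729233
d^2_{-2,1}: single k=3 term ⇒ +0.530705;  D = -0.490286-0.203145i
d^2_{-1,1}: k∈[2..3] ⇒ +0.746970 -0.282790 = +0.464180;  D = +0.455165-0.091035i
d^2_{0,1}: k∈[1..2] ⇒ +0.572290 -0.649978 = -0.077688;  D = +0.054812-0.055055i
d^2_{1,1}: k∈[0..1] ⇒ +0.219230 -0.746970 = -0.527740;  D = -0.101213+0.517944i
d^2_{2,1}: single k=0 term ⇒ -0.467273;  D = -0.180770-0.430890i
Y_2^{m'}(θ=1.1661,φ=3.434) and Σ D·Y over m':
  (-0.4903-0.2031i)·(+0.2721-0.1802i)  (+0.4552-0.0910i)·(-0.2677+0.0806i)  (+0.0548-0.0551i)·(-0.1687+0.0000i)  (-0.1012+0.5179i)·(+0.2677+0.0806i)  (-0.1808-0.4309i)·(+0.2721+0.1802i)
Y_2^1(R⁻¹ n̂) = -0.334214+0.084084i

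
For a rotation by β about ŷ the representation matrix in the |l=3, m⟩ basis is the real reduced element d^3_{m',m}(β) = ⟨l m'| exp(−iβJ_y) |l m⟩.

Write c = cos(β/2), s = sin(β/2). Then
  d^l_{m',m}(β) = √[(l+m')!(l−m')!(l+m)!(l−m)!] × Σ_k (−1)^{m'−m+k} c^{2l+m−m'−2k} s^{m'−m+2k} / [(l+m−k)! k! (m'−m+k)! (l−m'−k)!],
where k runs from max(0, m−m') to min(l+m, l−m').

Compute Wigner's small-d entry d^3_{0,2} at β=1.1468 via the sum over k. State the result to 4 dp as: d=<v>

d=0.4680

d^3_{0,2}(β=1.1468) via Wigner's sum:
c=cos(1.1468/2)=0.840061, s=sin(1.1468/2)=0.542491; N=√[6·6·120·1]=65.726707
Admissible k: 2..3 (factorial args all ≥0)
  k=2: (−1)^0·65.7267/(12)·0.8401^4·0.5425^2 = +0.802769
  k=3: (−1)^1·65.7267/(12)·0.8401^2·0.5425^4 = -0.334776
d^3_{0,2}(1.1468) = +0.802769 -0.334776 = +0.467993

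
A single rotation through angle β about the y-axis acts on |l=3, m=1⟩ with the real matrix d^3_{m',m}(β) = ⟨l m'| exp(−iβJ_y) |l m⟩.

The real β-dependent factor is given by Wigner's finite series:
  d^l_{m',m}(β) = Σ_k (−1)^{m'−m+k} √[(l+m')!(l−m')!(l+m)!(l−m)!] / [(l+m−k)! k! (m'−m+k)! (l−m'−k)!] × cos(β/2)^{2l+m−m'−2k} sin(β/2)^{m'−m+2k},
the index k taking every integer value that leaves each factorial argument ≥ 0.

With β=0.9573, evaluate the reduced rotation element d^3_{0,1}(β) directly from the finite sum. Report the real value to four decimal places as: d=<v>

d=0.2327

d^3_{0,1}(β=0.9573) via Wigner's sum:
c=cos(0.9573/2)=0.887618, s=sin(0.9573/2)=0.460581; N=√[6·6·24·2]=41.569219
k∈{1,2,3} keeps every argument non-negative
  k=1: (−1)^0·41.5692/(12)·0.8876^5·0.4606^1 = +0.879076
  k=2: (−1)^1·41.5692/(4)·0.8876^3·0.4606^3 = -0.710082
  k=3: (−1)^2·41.5692/(12)·0.8876^1·0.4606^5 = +0.063731
d^3_{0,1}(0.9573) = +0.879076 -0.710082 +0.063731 = +0.232724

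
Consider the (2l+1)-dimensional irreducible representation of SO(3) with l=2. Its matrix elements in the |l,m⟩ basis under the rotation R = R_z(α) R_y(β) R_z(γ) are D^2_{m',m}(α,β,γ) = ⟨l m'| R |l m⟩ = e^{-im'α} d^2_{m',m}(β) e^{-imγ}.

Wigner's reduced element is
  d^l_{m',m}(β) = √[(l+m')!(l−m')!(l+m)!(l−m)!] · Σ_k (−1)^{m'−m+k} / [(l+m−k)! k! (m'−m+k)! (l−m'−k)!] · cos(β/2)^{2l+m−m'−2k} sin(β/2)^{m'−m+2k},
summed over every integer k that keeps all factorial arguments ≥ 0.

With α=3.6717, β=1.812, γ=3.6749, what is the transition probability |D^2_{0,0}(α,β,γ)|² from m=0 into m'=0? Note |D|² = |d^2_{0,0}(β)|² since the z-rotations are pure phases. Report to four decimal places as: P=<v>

First d^2_{0,0}(β=1.812), then the phase factors e^{-i(0)α} and e^{-i(0)γ}:
Half-angle: c=0.616899, s=0.787042. N=√(2·2·2·2)=4.000000
k: max(0,(0)−(0))=0 … min(2+(0),2−(0))=2
  k=0: (−1)^0·4.0000/(4)·0.6169^4·0.7870^0 = +0.144829
  k=1: (−1)^1·4.0000/(1)·0.6169^2·0.7870^2 = -0.942940
  k=2: (−1)^2·4.0000/(4)·0.6169^0·0.7870^4 = +0.383701
d^2_{0,0}(1.812) = +0.144829 -0.942940 +0.383701 = -0.414411
|D^2_{0,0}|² = |d^2_{0,0}(β)|² = (-0.414411)² = 0.171736 (the z-rotation phases have unit modulus)

P=0.1717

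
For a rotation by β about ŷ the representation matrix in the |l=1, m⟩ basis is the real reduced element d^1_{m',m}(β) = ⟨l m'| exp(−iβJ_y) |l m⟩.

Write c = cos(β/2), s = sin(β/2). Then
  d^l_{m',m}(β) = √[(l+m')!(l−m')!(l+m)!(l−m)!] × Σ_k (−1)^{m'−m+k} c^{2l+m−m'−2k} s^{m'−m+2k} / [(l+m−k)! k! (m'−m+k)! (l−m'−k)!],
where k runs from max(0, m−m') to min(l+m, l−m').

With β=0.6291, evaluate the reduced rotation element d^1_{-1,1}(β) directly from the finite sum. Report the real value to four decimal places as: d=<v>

d=0.0957

d^1_{-1,1}(β=0.6291) via Wigner's sum:
Half-angle: c=0.950936, s=0.309389. N=√(1·2·2·1)=2.000000
The bounds max(0,m−m')=2 and min(l+m,l−m')=2 give 1 term
  k=2: (−1)^0·2.0000/(2)·0.9509^0·0.3094^2 = +0.095721
d^1_{-1,1}(0.6291) = +0.095721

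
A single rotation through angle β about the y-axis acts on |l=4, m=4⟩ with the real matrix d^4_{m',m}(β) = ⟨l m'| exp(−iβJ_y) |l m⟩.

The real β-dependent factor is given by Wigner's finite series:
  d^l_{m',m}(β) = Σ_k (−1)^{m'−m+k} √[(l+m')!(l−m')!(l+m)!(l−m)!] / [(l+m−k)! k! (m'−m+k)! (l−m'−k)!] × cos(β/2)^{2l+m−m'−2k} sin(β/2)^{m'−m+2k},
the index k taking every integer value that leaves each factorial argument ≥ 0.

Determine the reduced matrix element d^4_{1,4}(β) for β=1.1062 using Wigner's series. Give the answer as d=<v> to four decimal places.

d^4_{1,4}(β=1.1062) via Wigner's sum:
Half-angle: c=0.850900, s=0.525328. N=√(120·6·40320·1)=5387.986637
Admissible k: 3..3 (factorial args all ≥0)
  k=3: (−1)^0·5387.9866/(720)·0.8509^5·0.5253^3 = +0.483924
d^4_{1,4}(1.1062) = +0.483924

d=0.4839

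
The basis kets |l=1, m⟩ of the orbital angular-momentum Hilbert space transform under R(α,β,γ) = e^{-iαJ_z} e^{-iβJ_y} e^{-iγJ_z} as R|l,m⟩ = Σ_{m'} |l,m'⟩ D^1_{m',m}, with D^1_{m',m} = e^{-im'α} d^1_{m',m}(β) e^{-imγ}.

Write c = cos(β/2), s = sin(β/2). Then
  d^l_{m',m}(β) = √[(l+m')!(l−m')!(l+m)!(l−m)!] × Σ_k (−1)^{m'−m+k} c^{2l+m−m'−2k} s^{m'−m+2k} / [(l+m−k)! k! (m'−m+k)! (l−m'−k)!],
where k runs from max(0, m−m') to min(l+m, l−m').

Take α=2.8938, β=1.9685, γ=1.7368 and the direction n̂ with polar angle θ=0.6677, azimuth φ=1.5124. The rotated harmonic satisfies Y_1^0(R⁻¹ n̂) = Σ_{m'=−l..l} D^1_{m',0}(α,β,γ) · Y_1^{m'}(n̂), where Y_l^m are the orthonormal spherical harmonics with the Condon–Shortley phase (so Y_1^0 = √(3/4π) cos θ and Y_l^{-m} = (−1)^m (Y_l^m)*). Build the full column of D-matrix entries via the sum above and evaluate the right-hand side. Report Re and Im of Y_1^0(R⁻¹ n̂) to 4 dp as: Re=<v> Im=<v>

Need the full column D^1_{m',0} for m'=−1..1 at α=2.8938, β=1.9685, γ=1.7368.
cos(β/2)=0.553488, sin(β/2)=0.832857
d^1_{-1,0}: single k=1 term ⇒ +0.651919;  D = -0.632007+0.159893i
d^1_{0,0}: k∈[0..1] ⇒ +0.306349 -0.693651 = -0.387302;  D = -0.387302+0.000000i
d^1_{1,0}: single k=0 term ⇒ -0.651919;  D = +0.632007+0.159893i
Y_1^{m'}(θ=0.6677,φ=1.5124) and Σ D·Y over m':
  (-0.6320+0.1599i)·(+0.0125-0.2136i)  (-0.3873+0.0000i)·(+0.3837+0.0000i)  (+0.6320+0.1599i)·(-0.0125-0.2136i)
Y_1^0(R⁻¹ n̂) = -0.096086+0.000000i

Re=-0.0961 Im=0.0000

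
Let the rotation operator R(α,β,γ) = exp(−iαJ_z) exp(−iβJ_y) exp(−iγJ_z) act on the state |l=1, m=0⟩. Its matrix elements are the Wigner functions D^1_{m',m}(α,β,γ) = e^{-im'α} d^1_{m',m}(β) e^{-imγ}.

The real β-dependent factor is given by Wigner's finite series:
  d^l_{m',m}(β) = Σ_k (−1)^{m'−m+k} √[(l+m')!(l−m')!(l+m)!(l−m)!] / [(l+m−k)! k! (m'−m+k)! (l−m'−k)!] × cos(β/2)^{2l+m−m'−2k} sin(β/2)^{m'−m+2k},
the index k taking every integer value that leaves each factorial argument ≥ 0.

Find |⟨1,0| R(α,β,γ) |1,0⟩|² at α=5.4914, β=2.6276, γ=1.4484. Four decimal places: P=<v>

First d^1_{0,0}(β=2.6276), then the phase factors e^{-i(0)α} and e^{-i(0)γ}:
Half-angle: c=0.254177, s=0.967158. N=√(1·1·1·1)=1.000000
The bounds max(0,m−m')=0 and min(l+m,l−m')=1 give 2 terms
  k=0: (−1)^0·1.0000/(1)·0.2542^2·0.9672^0 = +0.064606
  k=1: (−1)^1·1.0000/(1)·0.2542^0·0.9672^2 = -0.935394
d^1_{0,0}(2.6276) = +0.064606 -0.935394 = -0.870788
|D^1_{0,0}|² = |d^1_{0,0}(β)|² = (-0.870788)² = 0.758272 (the z-rotation phases have unit modulus)

P=0.7583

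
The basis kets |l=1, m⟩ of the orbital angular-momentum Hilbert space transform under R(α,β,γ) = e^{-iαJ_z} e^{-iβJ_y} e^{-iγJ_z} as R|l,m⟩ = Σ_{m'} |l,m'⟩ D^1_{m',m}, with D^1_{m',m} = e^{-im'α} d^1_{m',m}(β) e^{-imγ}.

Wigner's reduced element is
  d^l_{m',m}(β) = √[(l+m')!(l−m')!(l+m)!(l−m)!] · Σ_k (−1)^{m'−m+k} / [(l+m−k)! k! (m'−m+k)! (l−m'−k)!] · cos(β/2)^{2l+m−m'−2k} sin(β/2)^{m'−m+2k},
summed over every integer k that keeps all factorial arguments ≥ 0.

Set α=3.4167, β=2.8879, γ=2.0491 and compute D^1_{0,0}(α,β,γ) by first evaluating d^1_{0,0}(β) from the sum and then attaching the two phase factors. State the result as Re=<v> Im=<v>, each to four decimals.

Re=-0.9680 Im=0.0000

First d^1_{0,0}(β=2.8879), then the phase factors e^{-i(0)α} and e^{-i(0)γ}:
Half-angle: c=0.126506, s=0.991966. N=√(1·1·1·1)=1.000000
The bounds max(0,m−m')=0 and min(l+m,l−m')=1 give 2 terms
  k=0: (−1)^0·1.0000/(1)·0.1265^2·0.9920^0 = +0.016004
  k=1: (−1)^1·1.0000/(1)·0.1265^0·0.9920^2 = -0.983996
d^1_{0,0}(2.8879) = +0.016004 -0.983996 = -0.967992
Attach z-rotation phases: D = e^{-i(0)(3.4167)}·(-0.967992)·e^{-i(0)(2.0491)} = -0.967992+0.000000i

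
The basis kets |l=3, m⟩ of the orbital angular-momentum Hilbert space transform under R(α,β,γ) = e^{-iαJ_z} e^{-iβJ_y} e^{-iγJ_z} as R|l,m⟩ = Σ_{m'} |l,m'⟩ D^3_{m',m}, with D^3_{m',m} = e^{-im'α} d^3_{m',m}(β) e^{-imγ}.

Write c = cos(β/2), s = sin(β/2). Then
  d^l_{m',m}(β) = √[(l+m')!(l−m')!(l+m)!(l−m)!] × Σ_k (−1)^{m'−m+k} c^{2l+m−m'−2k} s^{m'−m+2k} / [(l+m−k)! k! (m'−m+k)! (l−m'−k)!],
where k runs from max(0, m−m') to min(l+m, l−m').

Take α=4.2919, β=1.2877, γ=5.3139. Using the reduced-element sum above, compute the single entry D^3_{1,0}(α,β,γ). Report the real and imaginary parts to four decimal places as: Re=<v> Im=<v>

D^3_{1,0}(4.2919,1.2877,5.3139) = e^{-i·1·4.2919}·d^3_{1,0}(1.2877)·e^{-i·0·5.3139}. Compute d first:
With c≡cos(β/2)=0.799791 and s≡sin(β/2)=0.600279, N=[24·2·6·6]^{1/2}=41.569219
Admissible k: 0..2 (factorial args all ≥0)
  k=0: (−1)^1·41.5692/(12)·0.7998^5·0.6003^1 = -0.680496
  k=1: (−1)^2·41.5692/(4)·0.7998^3·0.6003^3 = +1.150007
  k=2: (−1)^3·41.5692/(12)·0.7998^1·0.6003^5 = -0.215940
d^3_{1,0}(1.2877) = -0.680496 +1.150007 -0.215940 = +0.253571
Phases: e^{-i·(1)·4.2919}=-0.408207+0.912889i, e^{-i·(0)·5.3139}=+1.000000+0.000000i ⇒ D=-0.103510+0.231482i

Re=-0.1035 Im=0.2315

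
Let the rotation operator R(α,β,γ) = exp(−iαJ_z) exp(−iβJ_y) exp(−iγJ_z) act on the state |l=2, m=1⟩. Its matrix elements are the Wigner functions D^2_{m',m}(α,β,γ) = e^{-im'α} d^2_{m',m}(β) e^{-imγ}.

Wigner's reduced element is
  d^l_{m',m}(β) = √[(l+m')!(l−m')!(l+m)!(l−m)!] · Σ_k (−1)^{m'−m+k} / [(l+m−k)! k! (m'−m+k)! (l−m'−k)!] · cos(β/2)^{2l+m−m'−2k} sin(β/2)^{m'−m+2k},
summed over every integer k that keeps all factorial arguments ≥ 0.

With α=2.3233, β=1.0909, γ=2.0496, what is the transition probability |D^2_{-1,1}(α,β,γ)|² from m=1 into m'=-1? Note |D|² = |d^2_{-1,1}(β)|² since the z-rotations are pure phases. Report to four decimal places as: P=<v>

First d^2_{-1,1}(β=1.0909), then the phase factors e^{-i(-1)α} and e^{-i(1)γ}:
With c≡cos(β/2)=0.854894 and s≡sin(β/2)=0.518803, N=[1·6·6·1]^{1/2}=6.000000
The bounds max(0,m−m')=2 and min(l+m,l−m')=3 give 2 terms
  k=2: (−1)^0·6.0000/(2)·0.8549^2·0.5188^2 = +0.590134
  k=3: (−1)^1·6.0000/(6)·0.8549^0·0.5188^4 = -0.072445
d^2_{-1,1}(1.0909) = +0.590134 -0.072445 = +0.517689
|D^2_{-1,1}|² = |d^2_{-1,1}(β)|² = (+0.517689)² = 0.268001 (the z-rotation phases have unit modulus)

P=0.2680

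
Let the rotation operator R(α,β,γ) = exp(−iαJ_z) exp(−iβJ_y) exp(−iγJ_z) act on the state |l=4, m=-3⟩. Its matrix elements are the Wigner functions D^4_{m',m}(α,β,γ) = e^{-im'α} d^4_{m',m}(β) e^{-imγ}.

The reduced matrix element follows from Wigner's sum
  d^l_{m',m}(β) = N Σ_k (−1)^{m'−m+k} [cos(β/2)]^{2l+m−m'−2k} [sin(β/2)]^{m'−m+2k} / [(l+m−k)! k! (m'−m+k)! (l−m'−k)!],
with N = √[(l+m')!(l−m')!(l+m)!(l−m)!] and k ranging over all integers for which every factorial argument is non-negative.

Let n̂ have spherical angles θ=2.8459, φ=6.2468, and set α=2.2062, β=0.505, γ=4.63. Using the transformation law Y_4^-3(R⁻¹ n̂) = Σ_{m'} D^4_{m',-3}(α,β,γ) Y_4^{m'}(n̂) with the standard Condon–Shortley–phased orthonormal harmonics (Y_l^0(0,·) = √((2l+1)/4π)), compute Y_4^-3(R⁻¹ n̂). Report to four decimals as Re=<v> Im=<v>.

Re=0.0632 Im=0.0071

Need the full column D^4_{m',-3} for m'=−4..4 at α=2.2062, β=0.505, γ=4.63.
cos(β/2)=0.968291, sin(β/2)=0.249825
d^4_{-4,-3}: single k=1 term ⇒ +0.563927;  D = -0.422603-0.373390i
d^4_{-3,-3}: k∈[0..1] ⇒ +0.772764 -0.360086 = +0.412678;  D = -0.036371+0.411072i
d^4_{-2,-3}: k∈[0..1] ⇒ -0.746005 +0.148979 = -0.597026;  D = -0.509865+0.310609i
d^4_{-1,-3}: k∈[0..1] ⇒ +0.408299 -0.045299 = +0.363000;  D = -0.335985-0.137416i
d^4_{0,-3}: k∈[0..1] ⇒ -0.157037 +0.010454 = -0.146584;  D = -0.035863-0.142129i
d^4_{1,-3}: k∈[0..1] ⇒ +0.045299 -0.001809 = +0.043490;  D = +0.027623-0.033590i
d^4_{2,-3}: k∈[0..1] ⇒ -0.009917 +0.000220 = -0.009697;  D = +0.009684+0.000512i
d^4_{3,-3}: k∈[0..1] ⇒ +0.001596 -0.000015 = +0.001580;  D = +0.000870+0.001320i
d^4_{4,-3}: single k=0 term ⇒ -0.000166;  D = -0.000057+0.000156i
Y_4^{m'}(θ=2.8459,φ=6.2468) and Σ D·Y over m':
  (-0.4226-0.3734i)·(+0.0032+0.0005i)  (-0.0364+0.4111i)·(-0.0295-0.0032i)  (-0.5099+0.3106i)·(+0.1531+0.0112i)  (-0.3360-0.1374i)·(-0.4488-0.0163i)  (-0.0359-0.1421i)·(+0.5137+0.0000i)  (+0.0276-0.0336i)·(+0.4488-0.0163i)  (+0.0097+0.0005i)·(+0.1531-0.0112i)  (+0.0009+0.0013i)·(+0.0295-0.0032i)  (-0.0001+0.0002i)·(+0.0032-0.0005i)
Y_4^-3(R⁻¹ n̂) = +0.063182+0.007149i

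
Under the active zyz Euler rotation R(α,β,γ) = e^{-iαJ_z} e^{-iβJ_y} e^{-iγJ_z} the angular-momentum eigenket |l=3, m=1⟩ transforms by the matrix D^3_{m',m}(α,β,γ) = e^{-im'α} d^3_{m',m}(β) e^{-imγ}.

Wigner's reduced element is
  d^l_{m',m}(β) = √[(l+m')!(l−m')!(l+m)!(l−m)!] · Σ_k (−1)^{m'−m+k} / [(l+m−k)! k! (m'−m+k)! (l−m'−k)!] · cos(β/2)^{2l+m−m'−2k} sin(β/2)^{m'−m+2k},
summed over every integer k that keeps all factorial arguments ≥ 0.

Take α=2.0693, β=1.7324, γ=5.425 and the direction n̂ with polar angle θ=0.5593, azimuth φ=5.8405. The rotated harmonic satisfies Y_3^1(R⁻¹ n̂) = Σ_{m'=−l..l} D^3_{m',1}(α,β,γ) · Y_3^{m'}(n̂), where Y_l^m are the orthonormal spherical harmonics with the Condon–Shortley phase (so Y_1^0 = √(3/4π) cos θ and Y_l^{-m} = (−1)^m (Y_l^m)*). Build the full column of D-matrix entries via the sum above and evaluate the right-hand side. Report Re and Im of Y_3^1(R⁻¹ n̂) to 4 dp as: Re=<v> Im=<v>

Re=0.0486 Im=0.1436

Need the full column D^3_{m',1} for m'=−3..3 at α=2.0693, β=1.7324, γ=5.425.
cos(β/2)=0.647726, sin(β/2)=0.761873
d^3_{-3,1}: single k=4 term ⇒ +0.547469;  D = +0.388085+0.386151i
d^3_{-2,1}: k∈[3..4] ⇒ +0.760068 -0.525781 = +0.234287;  D = +0.065736-0.224876i
d^3_{-1,1}: k∈[2..4] ⇒ +0.613031 -1.130846 +0.195567 = -0.322248;  D = +0.314890-0.068470i
d^3_{0,1}: k∈[1..3] ⇒ +0.300906 -1.248919 +0.575964 = -0.372049;  D = -0.243250-0.281514i
d^3_{1,1}: k∈[0..2] ⇒ +0.073850 -0.817375 +0.848135 = +0.104609;  D = +0.036820-0.097915i
d^3_{2,1}: k∈[0..1] ⇒ -0.274688 +0.760068 = +0.485380;  D = -0.480710+0.067165i
d^3_{3,1}: single k=0 term ⇒ +0.395710;  D = +0.235467+0.318028i
Y_3^{m'}(θ=0.5593,φ=5.8405) and Σ D·Y over m':
  (+0.3881+0.3862i)·(+0.0150+0.0605i)  (+0.0657-0.2249i)·(+0.1544+0.1888i)  (+0.3149-0.0685i)·(+0.4017+0.1904i)  (-0.2433-0.2815i)·(+0.1874+0.0000i)  (+0.0368-0.0979i)·(-0.4017+0.1904i)  (-0.4807+0.0672i)·(+0.1544-0.1888i)  (+0.2355+0.3180i)·(-0.0150+0.0605i)
Y_3^1(R⁻¹ n̂) = +0.048561+0.143618i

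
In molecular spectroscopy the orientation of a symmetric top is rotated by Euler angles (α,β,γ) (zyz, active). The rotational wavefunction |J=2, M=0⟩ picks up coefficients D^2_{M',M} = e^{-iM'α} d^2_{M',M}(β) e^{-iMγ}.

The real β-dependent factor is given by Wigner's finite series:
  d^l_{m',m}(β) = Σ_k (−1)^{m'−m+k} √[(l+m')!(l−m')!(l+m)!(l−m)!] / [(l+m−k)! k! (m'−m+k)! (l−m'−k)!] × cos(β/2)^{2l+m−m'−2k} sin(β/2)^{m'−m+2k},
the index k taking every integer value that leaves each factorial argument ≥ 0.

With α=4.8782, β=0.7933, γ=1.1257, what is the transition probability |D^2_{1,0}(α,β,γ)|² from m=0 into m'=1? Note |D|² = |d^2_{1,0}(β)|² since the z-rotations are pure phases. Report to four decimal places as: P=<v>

P=0.3749

First d^2_{1,0}(β=0.7933), then the phase factors e^{-i(1)α} and e^{-i(0)γ}:
c=cos(0.7933/2)=0.922360, s=sin(0.7933/2)=0.386331; N=√[6·1·2·2]=4.898979
k: max(0,(0)−(1))=0 … min(2+(0),2−(1))=1
  k=0: (−1)^1·4.8990/(2)·0.9224^3·0.3863^1 = -0.742569
  k=1: (−1)^2·4.8990/(2)·0.9224^1·0.3863^3 = +0.130273
d^2_{1,0}(0.7933) = -0.742569 +0.130273 = -0.612296
|D^2_{1,0}|² = |d^2_{1,0}(β)|² = (-0.612296)² = 0.374906 (the z-rotation phases have unit modulus)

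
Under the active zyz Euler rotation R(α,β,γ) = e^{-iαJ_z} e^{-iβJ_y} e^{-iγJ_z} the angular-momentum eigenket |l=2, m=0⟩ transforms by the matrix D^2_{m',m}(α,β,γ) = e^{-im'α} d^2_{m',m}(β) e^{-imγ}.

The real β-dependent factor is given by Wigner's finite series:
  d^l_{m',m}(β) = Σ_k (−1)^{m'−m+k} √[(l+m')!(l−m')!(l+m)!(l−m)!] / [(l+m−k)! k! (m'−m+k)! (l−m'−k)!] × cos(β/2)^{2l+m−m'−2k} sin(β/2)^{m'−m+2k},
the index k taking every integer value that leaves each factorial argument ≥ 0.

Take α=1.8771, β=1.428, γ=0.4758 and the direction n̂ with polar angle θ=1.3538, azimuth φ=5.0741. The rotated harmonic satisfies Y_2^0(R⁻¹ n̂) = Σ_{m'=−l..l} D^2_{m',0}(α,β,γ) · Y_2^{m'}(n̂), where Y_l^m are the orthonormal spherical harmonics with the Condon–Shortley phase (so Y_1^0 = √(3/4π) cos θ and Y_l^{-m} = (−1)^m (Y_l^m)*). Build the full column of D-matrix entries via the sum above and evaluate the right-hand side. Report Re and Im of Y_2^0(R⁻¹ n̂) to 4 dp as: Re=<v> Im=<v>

Need the full column D^2_{m',0} for m'=−2..2 at α=1.8771, β=1.428, γ=0.4758.
cos(β/2)=0.755748, sin(β/2)=0.654862
d^2_{-2,0}: single k=2 term ⇒ +0.599970;  D = -0.490867-0.344985i
d^2_{-1,0}: k∈[1..2] ⇒ +0.692400 -0.519879 = +0.172521;  D = -0.052021+0.164491i
d^2_{0,0}: k∈[0..2] ⇒ +0.326219 -0.979747 +0.183907 = -0.469621;  D = -0.469621+0.000000i
d^2_{1,0}: k∈[0..1] ⇒ -0.692400 +0.519879 = -0.172521;  D = +0.052021+0.164491i
d^2_{2,0}: single k=0 term ⇒ +0.599970;  D = -0.490867+0.344985i
Y_2^{m'}(θ=1.3538,φ=5.0741) and Σ D·Y over m':
  (-0.4909-0.3450i)·(-0.2761+0.2438i)  (-0.0520+0.1645i)·(+0.0575+0.1519i)  (-0.4696+0.0000i)·(-0.2715+0.0000i)  (+0.0520+0.1645i)·(-0.0575+0.1519i)  (-0.4909+0.3450i)·(-0.2761-0.2438i)
Y_2^0(R⁻¹ n̂) = +0.510870+0.000000i

Re=0.5109 Im=0.0000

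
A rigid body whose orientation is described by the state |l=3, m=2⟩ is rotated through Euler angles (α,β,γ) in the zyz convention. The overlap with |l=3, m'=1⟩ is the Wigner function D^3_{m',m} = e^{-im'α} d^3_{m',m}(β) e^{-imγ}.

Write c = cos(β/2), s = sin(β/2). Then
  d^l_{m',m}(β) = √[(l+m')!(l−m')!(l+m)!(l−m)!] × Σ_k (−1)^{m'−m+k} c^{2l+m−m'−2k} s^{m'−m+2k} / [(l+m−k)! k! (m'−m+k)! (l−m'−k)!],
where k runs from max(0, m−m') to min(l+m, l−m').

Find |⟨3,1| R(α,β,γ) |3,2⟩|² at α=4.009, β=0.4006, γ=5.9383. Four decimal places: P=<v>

First d^3_{1,2}(β=0.4006), then the phase factors e^{-i(1)α} and e^{-i(2)γ}:
c=cos(0.4006/2)=0.980007, s=sin(0.4006/2)=0.198963; N=√[24·2·120·1]=75.894664
k: max(0,(2)−(1))=1 … min(3+(2),3−(1))=2
  k=1: (−1)^0·75.8947/(24)·0.9800^5·0.1990^1 = +0.568747
  k=2: (−1)^1·75.8947/(12)·0.9800^3·0.1990^3 = -0.046885
d^3_{1,2}(0.4006) = +0.568747 -0.046885 = +0.521861
|D^3_{1,2}|² = |d^3_{1,2}(β)|² = (+0.521861)² = 0.272339 (the z-rotation phases have unit modulus)

P=0.2723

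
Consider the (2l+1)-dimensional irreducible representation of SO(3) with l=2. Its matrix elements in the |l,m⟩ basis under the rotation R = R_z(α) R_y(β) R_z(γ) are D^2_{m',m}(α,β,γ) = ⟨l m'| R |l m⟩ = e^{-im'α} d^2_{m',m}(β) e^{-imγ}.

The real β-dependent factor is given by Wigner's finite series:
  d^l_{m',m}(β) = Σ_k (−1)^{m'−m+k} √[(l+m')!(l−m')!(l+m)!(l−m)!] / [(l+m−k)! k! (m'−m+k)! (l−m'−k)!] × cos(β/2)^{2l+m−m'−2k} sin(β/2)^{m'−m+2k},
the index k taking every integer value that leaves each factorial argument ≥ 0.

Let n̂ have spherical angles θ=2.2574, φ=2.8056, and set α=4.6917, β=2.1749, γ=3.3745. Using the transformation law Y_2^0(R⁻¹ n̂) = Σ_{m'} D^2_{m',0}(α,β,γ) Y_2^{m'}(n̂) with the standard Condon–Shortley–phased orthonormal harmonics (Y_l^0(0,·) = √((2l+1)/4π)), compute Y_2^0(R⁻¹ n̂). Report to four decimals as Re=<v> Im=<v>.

Re=-0.2903 Im=0.0000

Need the full column D^2_{m',0} for m'=−2..2 at α=4.6917, β=2.1749, γ=3.3745.
cos(β/2)=0.464745, sin(β/2)=0.885445
d^2_{-2,0}: single k=2 term ⇒ +0.414789;  D = -0.414434+0.017158i
d^2_{-1,0}: k∈[1..2] ⇒ +0.217711 -0.790268 = -0.572557;  D = +0.011845+0.572434i
d^2_{0,0}: k∈[0..2] ⇒ +0.046651 -0.677348 +0.614675 = -0.016022;  D = -0.016022+0.000000i
d^2_{1,0}: k∈[0..1] ⇒ -0.217711 +0.790268 = +0.572557;  D = -0.011845+0.572434i
d^2_{2,0}: single k=0 term ⇒ +0.414789;  D = -0.414434-0.017158i
Y_2^{m'}(θ=2.2574,φ=2.8056) and Σ D·Y over m':
  (-0.4144+0.0172i)·(+0.1808+0.1438i)  (+0.0118+0.5724i)·(+0.3576+0.1249i)  (-0.0160+0.0000i)·(+0.0648+0.0000i)  (-0.0118+0.5724i)·(-0.3576+0.1249i)  (-0.4144-0.0172i)·(+0.1808-0.1438i)
Y_2^0(R⁻¹ n̂) = -0.290348+0.000000i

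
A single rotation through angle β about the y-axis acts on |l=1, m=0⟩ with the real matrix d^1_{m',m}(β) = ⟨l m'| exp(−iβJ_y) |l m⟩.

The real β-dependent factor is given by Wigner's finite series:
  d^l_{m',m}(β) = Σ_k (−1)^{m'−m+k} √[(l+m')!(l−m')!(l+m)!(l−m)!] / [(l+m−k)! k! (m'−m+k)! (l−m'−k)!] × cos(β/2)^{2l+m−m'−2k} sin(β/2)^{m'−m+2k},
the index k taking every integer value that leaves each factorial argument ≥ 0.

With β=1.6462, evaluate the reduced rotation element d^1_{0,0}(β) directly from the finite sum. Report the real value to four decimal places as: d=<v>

d^1_{0,0}(β=1.6462) via Wigner's sum:
With c≡cos(β/2)=0.679951 and s≡sin(β/2)=0.733257, N=[1·1·1·1]^{1/2}=1.000000
k: max(0,(0)−(0))=0 … min(1+(0),1−(0))=1
  k=0: (−1)^0·1.0000/(1)·0.6800^2·0.7333^0 = +0.462334
  k=1: (−1)^1·1.0000/(1)·0.6800^0·0.7333^2 = -0.537666
d^1_{0,0}(1.6462) = +0.462334 -0.537666 = -0.075332

d=-0.0753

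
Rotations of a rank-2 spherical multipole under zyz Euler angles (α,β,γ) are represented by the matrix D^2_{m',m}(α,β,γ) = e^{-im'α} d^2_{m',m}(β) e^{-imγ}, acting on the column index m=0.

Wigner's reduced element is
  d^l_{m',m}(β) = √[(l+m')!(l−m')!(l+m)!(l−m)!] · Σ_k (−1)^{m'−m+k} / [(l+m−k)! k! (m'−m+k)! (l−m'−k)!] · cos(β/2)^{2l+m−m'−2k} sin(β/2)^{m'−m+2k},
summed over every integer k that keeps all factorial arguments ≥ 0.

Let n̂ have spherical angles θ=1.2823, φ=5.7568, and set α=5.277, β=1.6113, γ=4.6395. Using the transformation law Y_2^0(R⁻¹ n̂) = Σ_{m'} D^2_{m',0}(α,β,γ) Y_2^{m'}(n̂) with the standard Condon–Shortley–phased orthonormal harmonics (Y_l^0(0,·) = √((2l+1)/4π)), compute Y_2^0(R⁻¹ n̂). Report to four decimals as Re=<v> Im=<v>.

Re=0.3494 Im=0.0000

Need the full column D^2_{m',0} for m'=−2..2 at α=5.277, β=1.6113, γ=4.6395.
cos(β/2)=0.692643, sin(β/2)=0.721281
d^2_{-2,0}: single k=2 term ⇒ +0.611368;  D = -0.261276-0.552726i
d^2_{-1,0}: k∈[1..2] ⇒ +0.587094 -0.636646 = -0.049552;  D = -0.026515+0.041862i
d^2_{0,0}: k∈[0..2] ⇒ +0.230164 -0.998360 +0.270656 = -0.497541;  D = -0.497541+0.000000i
d^2_{1,0}: k∈[0..1] ⇒ -0.587094 +0.636646 = +0.049552;  D = +0.026515+0.041862i
d^2_{2,0}: single k=0 term ⇒ +0.611368;  D = -0.261276+0.552726i
Y_2^{m'}(θ=1.2823,φ=5.7568) and Σ D·Y over m':
  (-0.2613-0.5527i)·(+0.1758+0.3084i)  (-0.0265+0.0419i)·(+0.1822+0.1059i)  (-0.4975+0.0000i)·(-0.2388+0.0000i)  (+0.0265+0.0419i)·(-0.1822+0.1059i)  (-0.2613+0.5527i)·(+0.1758-0.3084i)
Y_2^0(R⁻¹ n̂) = +0.349384+0.000000i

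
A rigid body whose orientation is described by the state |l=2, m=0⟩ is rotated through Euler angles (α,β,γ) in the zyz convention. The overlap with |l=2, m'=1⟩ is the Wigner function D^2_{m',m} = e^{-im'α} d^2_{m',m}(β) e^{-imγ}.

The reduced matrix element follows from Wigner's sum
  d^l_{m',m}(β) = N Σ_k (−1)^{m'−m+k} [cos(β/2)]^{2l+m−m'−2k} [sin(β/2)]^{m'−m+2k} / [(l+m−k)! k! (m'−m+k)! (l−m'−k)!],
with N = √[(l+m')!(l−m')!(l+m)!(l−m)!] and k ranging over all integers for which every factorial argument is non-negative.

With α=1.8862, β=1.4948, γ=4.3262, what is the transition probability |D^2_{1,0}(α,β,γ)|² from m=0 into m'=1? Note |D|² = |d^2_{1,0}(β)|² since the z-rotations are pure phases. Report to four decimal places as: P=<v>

P=0.0086

D^2_{1,0}(1.8862,1.4948,4.3262) = e^{-i·1·1.8862}·d^2_{1,0}(1.4948)·e^{-i·0·4.3262}. Compute d first:
With c≡cos(β/2)=0.733459 and s≡sin(β/2)=0.679734, N=[6·1·2·2]^{1/2}=4.898979
k∈{0,1} keeps every argument non-negative
  k=0: (−1)^1·4.8990/(2)·0.7335^3·0.6797^1 = -0.656964
  k=1: (−1)^2·4.8990/(2)·0.7335^1·0.6797^3 = +0.564246
d^2_{1,0}(1.4948) = -0.656964 +0.564246 = -0.092718
|D^2_{1,0}|² = |d^2_{1,0}(β)|² = (-0.092718)² = 0.008597 (the z-rotation phases have unit modulus)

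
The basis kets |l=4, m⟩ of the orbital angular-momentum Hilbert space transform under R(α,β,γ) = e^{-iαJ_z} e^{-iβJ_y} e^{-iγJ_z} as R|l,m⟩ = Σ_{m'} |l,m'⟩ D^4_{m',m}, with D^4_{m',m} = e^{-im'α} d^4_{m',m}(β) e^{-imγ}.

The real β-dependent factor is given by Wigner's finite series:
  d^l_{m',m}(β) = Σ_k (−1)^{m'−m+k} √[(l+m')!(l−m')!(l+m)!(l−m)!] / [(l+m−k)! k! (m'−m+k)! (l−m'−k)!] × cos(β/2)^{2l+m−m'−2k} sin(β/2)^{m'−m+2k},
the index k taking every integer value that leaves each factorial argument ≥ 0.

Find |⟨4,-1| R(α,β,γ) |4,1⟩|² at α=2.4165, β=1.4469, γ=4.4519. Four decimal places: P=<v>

Split into d^4_{-1,1}(β=1.4469) × two z-phases.
Half-angle: c=0.749526, s=0.661974. N=√(6·120·120·6)=720.000000
The bounds max(0,m−m')=2 and min(l+m,l−m')=5 give 4 terms
  k=2: (−1)^0·720.0000/(72)·0.7495^6·0.6620^2 = +0.776970
  k=3: (−1)^1·720.0000/(24)·0.7495^4·0.6620^4 = -1.818168
  k=4: (−1)^2·720.0000/(48)·0.7495^2·0.6620^6 = +0.709108
  k=5: (−1)^3·720.0000/(720)·0.7495^0·0.6620^8 = -0.036875
d^4_{-1,1}(1.4469) = +0.776970 -1.818168 +0.709108 -0.036875 = -0.368965
|D^4_{-1,1}|² = |d^4_{-1,1}(β)|² = (-0.368965)² = 0.136135 (the z-rotation phases have unit modulus)

P=0.1361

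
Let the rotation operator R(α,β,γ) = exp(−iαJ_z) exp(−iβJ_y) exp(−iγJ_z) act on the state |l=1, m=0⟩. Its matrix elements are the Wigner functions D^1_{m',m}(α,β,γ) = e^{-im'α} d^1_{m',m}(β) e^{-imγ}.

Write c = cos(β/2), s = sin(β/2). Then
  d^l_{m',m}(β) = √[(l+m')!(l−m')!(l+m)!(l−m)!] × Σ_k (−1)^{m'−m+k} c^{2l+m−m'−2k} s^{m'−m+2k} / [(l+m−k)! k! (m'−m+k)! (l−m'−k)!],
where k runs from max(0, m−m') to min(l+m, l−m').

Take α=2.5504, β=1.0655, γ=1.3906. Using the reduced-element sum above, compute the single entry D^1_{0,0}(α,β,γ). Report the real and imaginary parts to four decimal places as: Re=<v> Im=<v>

First d^1_{0,0}(β=1.0655), then the phase factors e^{-i(0)α} and e^{-i(0)γ}:
c=cos(1.0655/2)=0.861414, s=sin(1.0655/2)=0.507904; N=√[1·1·1·1]=1.000000
k: max(0,(0)−(0))=0 … min(1+(0),1−(0))=1
  k=0: (−1)^0·1.0000/(1)·0.8614^2·0.5079^0 = +0.742033
  k=1: (−1)^1·1.0000/(1)·0.8614^0·0.5079^2 = -0.257967
d^1_{0,0}(1.0655) = +0.742033 -0.257967 = +0.484067
D = (+1.000000+0.000000i)·(+0.484067)·(+1.000000+0.000000i) = +0.484067+0.000000i

Re=0.4841 Im=0.0000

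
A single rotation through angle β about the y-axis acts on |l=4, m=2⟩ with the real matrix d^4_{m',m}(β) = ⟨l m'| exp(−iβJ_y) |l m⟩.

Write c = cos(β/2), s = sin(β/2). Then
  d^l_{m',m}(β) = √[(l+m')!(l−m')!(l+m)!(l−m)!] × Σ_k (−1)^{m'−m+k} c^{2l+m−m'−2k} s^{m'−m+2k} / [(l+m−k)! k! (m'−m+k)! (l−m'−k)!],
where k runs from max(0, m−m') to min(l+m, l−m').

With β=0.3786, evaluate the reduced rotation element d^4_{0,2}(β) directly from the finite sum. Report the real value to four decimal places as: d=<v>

d=0.2724

d^4_{0,2}(β=0.3786) via Wigner's sum:
c=cos(0.3786/2)=0.982136, s=sin(0.3786/2)=0.188171; N=√[24·24·720·2]=910.735966
k∈{2,3,4} keeps every argument non-negative
  k=2: (−1)^0·910.7360/(96)·0.9821^6·0.1882^2 = +0.301480
  k=3: (−1)^1·910.7360/(36)·0.9821^4·0.1882^4 = -0.029512
  k=4: (−1)^2·910.7360/(96)·0.9821^2·0.1882^6 = +0.000406
d^4_{0,2}(0.3786) = +0.301480 -0.029512 +0.000406 = +0.272375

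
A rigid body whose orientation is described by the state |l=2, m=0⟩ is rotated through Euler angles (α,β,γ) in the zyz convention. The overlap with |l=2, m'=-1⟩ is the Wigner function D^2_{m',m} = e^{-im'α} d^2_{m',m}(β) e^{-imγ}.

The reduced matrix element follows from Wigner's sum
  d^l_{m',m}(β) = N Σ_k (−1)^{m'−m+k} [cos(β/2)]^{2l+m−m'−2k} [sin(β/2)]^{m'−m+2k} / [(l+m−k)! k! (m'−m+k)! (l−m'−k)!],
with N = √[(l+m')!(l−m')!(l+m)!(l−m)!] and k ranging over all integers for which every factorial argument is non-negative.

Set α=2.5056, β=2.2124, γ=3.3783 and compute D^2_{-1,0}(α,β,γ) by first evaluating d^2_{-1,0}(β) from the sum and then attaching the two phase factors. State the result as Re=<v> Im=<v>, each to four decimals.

Re=0.4724 Im=-0.3488

First d^2_{-1,0}(β=2.2124), then the phase factors e^{-i(-1)α} and e^{-i(0)γ}:
c=cos(2.2124/2)=0.448062, s=sin(2.2124/2)=0.894003; N=√[1·6·2·2]=4.898979
Admissible k: 1..2 (factorial args all ≥0)
  k=1: (−1)^0·4.8990/(2)·0.4481^3·0.8940^1 = +0.196983
  k=2: (−1)^1·4.8990/(2)·0.4481^1·0.8940^3 = -0.784206
d^2_{-1,0}(2.2124) = +0.196983 -0.784206 = -0.587223
Phases: e^{-i·(-1)·2.5056}=-0.804482+0.593976i, e^{-i·(0)·3.3783}=+1.000000+0.000000i ⇒ D=+0.472410-0.348796i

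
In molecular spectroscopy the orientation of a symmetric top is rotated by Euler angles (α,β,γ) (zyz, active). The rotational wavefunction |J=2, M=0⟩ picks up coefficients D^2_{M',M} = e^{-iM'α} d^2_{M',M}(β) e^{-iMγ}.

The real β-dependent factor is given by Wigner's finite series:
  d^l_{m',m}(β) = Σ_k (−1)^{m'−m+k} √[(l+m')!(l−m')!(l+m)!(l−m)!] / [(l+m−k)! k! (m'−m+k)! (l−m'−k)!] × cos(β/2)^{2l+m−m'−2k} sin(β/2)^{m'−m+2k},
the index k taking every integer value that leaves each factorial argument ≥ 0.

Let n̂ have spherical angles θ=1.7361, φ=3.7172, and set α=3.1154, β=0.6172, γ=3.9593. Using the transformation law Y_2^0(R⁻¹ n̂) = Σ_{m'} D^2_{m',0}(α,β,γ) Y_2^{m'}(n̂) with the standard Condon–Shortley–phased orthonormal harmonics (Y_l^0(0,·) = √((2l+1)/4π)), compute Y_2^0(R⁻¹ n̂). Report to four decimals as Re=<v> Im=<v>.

Re=-0.2083 Im=0.0000

Need the full column D^2_{m',0} for m'=−2..2 at α=3.1154, β=0.6172, γ=3.9593.
cos(β/2)=0.952760, sin(β/2)=0.303725
d^2_{-2,0}: single k=2 term ⇒ +0.205118;  D = +0.204837-0.010740i
d^2_{-1,0}: k∈[1..2] ⇒ +0.643438 -0.065388 = +0.578049;  D = -0.577851+0.015139i
d^2_{0,0}: k∈[0..2] ⇒ +0.824012 -0.334956 +0.008510 = +0.497566;  D = +0.497566+0.000000i
d^2_{1,0}: k∈[0..1] ⇒ -0.643438 +0.065388 = -0.578049;  D = +0.577851+0.015139i
d^2_{2,0}: single k=0 term ⇒ +0.205118;  D = +0.204837+0.010740i
Y_2^{m'}(θ=1.7361,φ=3.7172) and Σ D·Y over m':
  (+0.2048-0.0107i)·(+0.1531-0.3432i)  (-0.5779+0.0151i)·(+0.1052-0.0683i)  (+0.4976+0.0000i)·(-0.2898+0.0000i)  (+0.5779+0.0151i)·(-0.1052-0.0683i)  (+0.2048+0.0107i)·(+0.1531+0.3432i)
Y_2^0(R⁻¹ n̂) = -0.208329+0.000000i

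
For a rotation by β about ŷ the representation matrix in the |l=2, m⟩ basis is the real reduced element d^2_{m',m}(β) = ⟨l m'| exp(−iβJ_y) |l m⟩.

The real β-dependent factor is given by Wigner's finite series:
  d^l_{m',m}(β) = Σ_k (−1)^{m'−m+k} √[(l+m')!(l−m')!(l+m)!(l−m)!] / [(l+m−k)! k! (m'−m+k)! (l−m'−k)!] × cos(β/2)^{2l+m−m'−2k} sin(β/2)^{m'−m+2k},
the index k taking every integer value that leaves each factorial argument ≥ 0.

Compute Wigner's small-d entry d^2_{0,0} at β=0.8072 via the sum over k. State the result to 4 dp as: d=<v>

d=0.2173

d^2_{0,0}(β=0.8072) via Wigner's sum:
c=cos(0.8072/2)=0.919653, s=sin(0.8072/2)=0.392732; N=√[2·2·2·2]=4.000000
Admissible k: 0..2 (factorial args all ≥0)
  k=0: (−1)^0·4.0000/(4)·0.9197^4·0.3927^0 = +0.715313
  k=1: (−1)^1·4.0000/(1)·0.9197^2·0.3927^2 = -0.521795
  k=2: (−1)^2·4.0000/(4)·0.9197^0·0.3927^4 = +0.023789
d^2_{0,0}(0.8072) = +0.715313 -0.521795 +0.023789 = +0.217308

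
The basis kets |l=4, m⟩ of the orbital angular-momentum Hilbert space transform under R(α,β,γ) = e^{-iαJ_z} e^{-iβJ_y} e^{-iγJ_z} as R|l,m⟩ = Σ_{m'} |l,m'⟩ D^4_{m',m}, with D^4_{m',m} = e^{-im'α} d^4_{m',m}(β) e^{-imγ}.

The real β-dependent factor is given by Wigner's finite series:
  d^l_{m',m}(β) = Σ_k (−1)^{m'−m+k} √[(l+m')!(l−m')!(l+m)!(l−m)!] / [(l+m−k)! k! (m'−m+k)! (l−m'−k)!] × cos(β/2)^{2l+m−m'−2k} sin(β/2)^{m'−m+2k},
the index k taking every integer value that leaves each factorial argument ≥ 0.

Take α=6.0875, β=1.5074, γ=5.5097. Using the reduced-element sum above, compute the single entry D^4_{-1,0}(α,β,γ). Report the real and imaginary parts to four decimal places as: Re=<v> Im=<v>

Re=-0.1030 Im=0.0204

D^4_{-1,0}(6.0875,1.5074,5.5097) = e^{-i·-1·6.0875}·d^4_{-1,0}(1.5074)·e^{-i·0·5.5097}. Compute d first:
c=cos(1.5074/2)=0.729162, s=sin(1.5074/2)=0.684341; N=√[6·120·24·24]=643.987578
The bounds max(0,m−m')=1 and min(l+m,l−m')=4 give 4 terms
  k=1: (−1)^0·643.9876/(144)·0.7292^7·0.6843^1 = +0.335394
  k=2: (−1)^1·643.9876/(24)·0.7292^5·0.6843^3 = -1.772573
  k=3: (−1)^2·643.9876/(24)·0.7292^3·0.6843^5 = +1.561356
  k=4: (−1)^3·643.9876/(144)·0.7292^1·0.6843^7 = -0.229218
d^4_{-1,0}(1.5074) = +0.335394 -1.772573 +1.561356 -0.229218 = -0.105041
Phases: e^{-i·(-1)·6.0875}=+0.980915-0.194439i, e^{-i·(0)·5.5097}=+1.000000+0.000000i ⇒ D=-0.103036+0.020424i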